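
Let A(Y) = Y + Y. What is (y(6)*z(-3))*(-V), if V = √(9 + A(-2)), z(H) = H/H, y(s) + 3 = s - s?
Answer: 3*√5 ≈ 6.7082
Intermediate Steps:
A(Y) = 2*Y
y(s) = -3 (y(s) = -3 + (s - s) = -3 + 0 = -3)
z(H) = 1
V = √5 (V = √(9 + 2*(-2)) = √(9 - 4) = √5 ≈ 2.2361)
(y(6)*z(-3))*(-V) = (-3*1)*(-√5) = -(-3)*√5 = 3*√5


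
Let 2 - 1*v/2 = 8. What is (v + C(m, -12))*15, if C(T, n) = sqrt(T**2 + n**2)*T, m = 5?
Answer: 795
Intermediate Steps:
v = -12 (v = 4 - 2*8 = 4 - 16 = -12)
C(T, n) = T*sqrt(T**2 + n**2)
(v + C(m, -12))*15 = (-12 + 5*sqrt(5**2 + (-12)**2))*15 = (-12 + 5*sqrt(25 + 144))*15 = (-12 + 5*sqrt(169))*15 = (-12 + 5*13)*15 = (-12 + 65)*15 = 53*15 = 795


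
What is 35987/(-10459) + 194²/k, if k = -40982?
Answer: -934227079/214315369 ≈ -4.3591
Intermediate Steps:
35987/(-10459) + 194²/k = 35987/(-10459) + 194²/(-40982) = 35987*(-1/10459) + 37636*(-1/40982) = -35987/10459 - 18818/20491 = -934227079/214315369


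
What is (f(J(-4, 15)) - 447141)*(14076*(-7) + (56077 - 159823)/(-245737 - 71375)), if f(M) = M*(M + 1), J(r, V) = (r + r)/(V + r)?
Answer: 281752215168849705/6395092 ≈ 4.4058e+10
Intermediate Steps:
J(r, V) = 2*r/(V + r) (J(r, V) = (2*r)/(V + r) = 2*r/(V + r))
f(M) = M*(1 + M)
(f(J(-4, 15)) - 447141)*(14076*(-7) + (56077 - 159823)/(-245737 - 71375)) = ((2*(-4)/(15 - 4))*(1 + 2*(-4)/(15 - 4)) - 447141)*(14076*(-7) + (56077 - 159823)/(-245737 - 71375)) = ((2*(-4)/11)*(1 + 2*(-4)/11) - 447141)*(-98532 - 103746/(-317112)) = ((2*(-4)*(1/11))*(1 + 2*(-4)*(1/11)) - 447141)*(-98532 - 103746*(-1/317112)) = (-8*(1 - 8/11)/11 - 447141)*(-98532 + 17291/52852) = (-8/11*3/11 - 447141)*(-5207595973/52852) = (-24/121 - 447141)*(-5207595973/52852) = -54104085/121*(-5207595973/52852) = 281752215168849705/6395092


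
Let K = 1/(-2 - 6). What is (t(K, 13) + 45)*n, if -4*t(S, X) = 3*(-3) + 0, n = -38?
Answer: -3591/2 ≈ -1795.5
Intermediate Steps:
K = -1/8 (K = 1/(-8) = -1/8 ≈ -0.12500)
t(S, X) = 9/4 (t(S, X) = -(3*(-3) + 0)/4 = -(-9 + 0)/4 = -1/4*(-9) = 9/4)
(t(K, 13) + 45)*n = (9/4 + 45)*(-38) = (189/4)*(-38) = -3591/2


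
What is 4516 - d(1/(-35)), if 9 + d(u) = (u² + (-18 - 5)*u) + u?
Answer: 5542354/1225 ≈ 4524.4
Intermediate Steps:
d(u) = -9 + u² - 22*u (d(u) = -9 + ((u² + (-18 - 5)*u) + u) = -9 + ((u² - 23*u) + u) = -9 + (u² - 22*u) = -9 + u² - 22*u)
4516 - d(1/(-35)) = 4516 - (-9 + (1/(-35))² - 22/(-35)) = 4516 - (-9 + (-1/35)² - 22*(-1/35)) = 4516 - (-9 + 1/1225 + 22/35) = 4516 - 1*(-10254/1225) = 4516 + 10254/1225 = 5542354/1225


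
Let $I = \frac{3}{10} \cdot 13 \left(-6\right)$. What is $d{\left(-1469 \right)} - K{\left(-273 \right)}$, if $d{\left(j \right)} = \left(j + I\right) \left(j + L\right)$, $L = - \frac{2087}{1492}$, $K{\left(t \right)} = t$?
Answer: $\frac{1637243335}{746} \approx 2.1947 \cdot 10^{6}$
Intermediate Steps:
$I = - \frac{117}{5}$ ($I = 3 \cdot \frac{1}{10} \cdot 13 \left(-6\right) = \frac{3}{10} \cdot 13 \left(-6\right) = \frac{39}{10} \left(-6\right) = - \frac{117}{5} \approx -23.4$)
$L = - \frac{2087}{1492}$ ($L = \left(-2087\right) \frac{1}{1492} = - \frac{2087}{1492} \approx -1.3988$)
$d{\left(j \right)} = \left(- \frac{2087}{1492} + j\right) \left(- \frac{117}{5} + j\right)$ ($d{\left(j \right)} = \left(j - \frac{117}{5}\right) \left(j - \frac{2087}{1492}\right) = \left(- \frac{117}{5} + j\right) \left(- \frac{2087}{1492} + j\right) = \left(- \frac{2087}{1492} + j\right) \left(- \frac{117}{5} + j\right)$)
$d{\left(-1469 \right)} - K{\left(-273 \right)} = \left(\frac{244179}{7460} + \left(-1469\right)^{2} - - \frac{271763531}{7460}\right) - -273 = \left(\frac{244179}{7460} + 2157961 + \frac{271763531}{7460}\right) + 273 = \frac{1637039677}{746} + 273 = \frac{1637243335}{746}$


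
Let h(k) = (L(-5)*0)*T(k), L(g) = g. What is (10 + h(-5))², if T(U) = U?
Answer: 100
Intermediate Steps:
h(k) = 0 (h(k) = (-5*0)*k = 0*k = 0)
(10 + h(-5))² = (10 + 0)² = 10² = 100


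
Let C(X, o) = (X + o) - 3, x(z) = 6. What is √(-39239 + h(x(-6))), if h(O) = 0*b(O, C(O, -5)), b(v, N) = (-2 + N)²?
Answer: I*√39239 ≈ 198.09*I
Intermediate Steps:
C(X, o) = -3 + X + o
h(O) = 0 (h(O) = 0*(-2 + (-3 + O - 5))² = 0*(-2 + (-8 + O))² = 0*(-10 + O)² = 0)
√(-39239 + h(x(-6))) = √(-39239 + 0) = √(-39239) = I*√39239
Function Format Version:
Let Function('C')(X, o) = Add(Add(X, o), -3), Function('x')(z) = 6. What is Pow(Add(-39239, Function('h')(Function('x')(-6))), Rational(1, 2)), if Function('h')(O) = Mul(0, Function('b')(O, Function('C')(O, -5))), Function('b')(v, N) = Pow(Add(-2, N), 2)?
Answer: Mul(I, Pow(39239, Rational(1, 2))) ≈ Mul(198.09, I)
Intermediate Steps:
Function('C')(X, o) = Add(-3, X, o)
Function('h')(O) = 0 (Function('h')(O) = Mul(0, Pow(Add(-2, Add(-3, O, -5)), 2)) = Mul(0, Pow(Add(-2, Add(-8, O)), 2)) = Mul(0, Pow(Add(-10, O), 2)) = 0)
Pow(Add(-39239, Function('h')(Function('x')(-6))), Rational(1, 2)) = Pow(Add(-39239, 0), Rational(1, 2)) = Pow(-39239, Rational(1, 2)) = Mul(I, Pow(39239, Rational(1, 2)))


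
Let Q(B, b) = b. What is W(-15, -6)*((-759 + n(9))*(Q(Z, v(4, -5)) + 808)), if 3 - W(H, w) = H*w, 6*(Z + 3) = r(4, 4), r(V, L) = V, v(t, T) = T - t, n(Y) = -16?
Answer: 53872575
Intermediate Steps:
Z = -7/3 (Z = -3 + (1/6)*4 = -3 + 2/3 = -7/3 ≈ -2.3333)
W(H, w) = 3 - H*w
W(-15, -6)*((-759 + n(9))*(Q(Z, v(4, -5)) + 808)) = (3 - 1*(-15)*(-6))*((-759 - 16)*((-5 - 1*4) + 808)) = (3 - 90)*(-775*((-5 - 4) + 808)) = -(-67425)*(-9 + 808) = -(-67425)*799 = -87*(-619225) = 53872575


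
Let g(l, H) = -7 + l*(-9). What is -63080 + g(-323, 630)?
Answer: -60180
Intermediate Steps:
g(l, H) = -7 - 9*l
-63080 + g(-323, 630) = -63080 + (-7 - 9*(-323)) = -63080 + (-7 + 2907) = -63080 + 2900 = -60180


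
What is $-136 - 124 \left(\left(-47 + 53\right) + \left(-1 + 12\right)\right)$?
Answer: $-2244$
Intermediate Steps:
$-136 - 124 \left(\left(-47 + 53\right) + \left(-1 + 12\right)\right) = -136 - 124 \left(6 + 11\right) = -136 - 2108 = -2244$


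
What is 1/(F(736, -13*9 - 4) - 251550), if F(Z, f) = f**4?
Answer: 1/214107331 ≈ 4.6706e-9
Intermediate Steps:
1/(F(736, -13*9 - 4) - 251550) = 1/((-13*9 - 4)**4 - 251550) = 1/((-117 - 4)**4 - 251550) = 1/((-121)**4 - 251550) = 1/(214358881 - 251550) = 1/214107331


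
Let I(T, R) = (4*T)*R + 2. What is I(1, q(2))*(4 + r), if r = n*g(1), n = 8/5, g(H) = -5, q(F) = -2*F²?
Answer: 120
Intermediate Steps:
n = 8/5 (n = 8*(⅕) = 8/5 ≈ 1.6000)
I(T, R) = 2 + 4*R*T (I(T, R) = 4*R*T + 2 = 2 + 4*R*T)
r = -8 (r = (8/5)*(-5) = -8)
I(1, q(2))*(4 + r) = (2 + 4*(-2*2²)*1)*(4 - 8) = (2 + 4*(-2*4)*1)*(-4) = (2 + 4*(-8)*1)*(-4) = (2 - 32)*(-4) = -30*(-4) = 120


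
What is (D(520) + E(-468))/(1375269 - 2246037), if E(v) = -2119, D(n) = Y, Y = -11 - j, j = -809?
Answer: 1321/870768 ≈ 0.0015171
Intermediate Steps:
Y = 798 (Y = -11 - 1*(-809) = -11 + 809 = 798)
D(n) = 798
(D(520) + E(-468))/(1375269 - 2246037) = (798 - 2119)/(1375269 - 2246037) = -1321/(-870768) = -1321*(-1/870768) = 1321/870768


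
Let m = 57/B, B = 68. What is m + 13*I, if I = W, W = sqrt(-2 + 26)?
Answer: 57/68 + 26*sqrt(6) ≈ 64.525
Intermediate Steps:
m = 57/68 ≈ 0.83823
W = 2*sqrt(6) (W = sqrt(24) = 2*sqrt(6) ≈ 4.8990)
I = 2*sqrt(6) ≈ 4.8990
m + 13*I = 57/68 + 13*(2*sqrt(6)) = 57/68 + 26*sqrt(6)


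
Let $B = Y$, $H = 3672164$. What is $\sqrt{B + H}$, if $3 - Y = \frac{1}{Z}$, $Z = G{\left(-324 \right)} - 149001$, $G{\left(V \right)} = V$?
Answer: $\frac{2 \sqrt{818818168137387}}{29865} \approx 1916.3$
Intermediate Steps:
$Z = -149325$ ($Z = -324 - 149001 = -149325$)
$Y = \frac{447976}{149325}$ ($Y = 3 - \frac{1}{-149325} = 3 - - \frac{1}{149325} = 3 + \frac{1}{149325} = \frac{447976}{149325} \approx 3.0$)
$B = \frac{447976}{149325} \approx 3.0$
$\sqrt{B + H} = \sqrt{\frac{447976}{149325} + 3672164} = \sqrt{\frac{548346337276}{149325}} = \frac{2 \sqrt{818818168137387}}{29865}$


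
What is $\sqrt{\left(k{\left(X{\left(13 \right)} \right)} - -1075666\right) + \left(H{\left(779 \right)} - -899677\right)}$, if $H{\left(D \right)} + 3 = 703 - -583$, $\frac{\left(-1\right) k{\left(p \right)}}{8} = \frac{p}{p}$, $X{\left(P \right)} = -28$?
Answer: $\sqrt{1976618} \approx 1405.9$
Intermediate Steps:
$k{\left(p \right)} = -8$ ($k{\left(p \right)} = - 8 \frac{p}{p} = \left(-8\right) 1 = -8$)
$H{\left(D \right)} = 1283$ ($H{\left(D \right)} = -3 + \left(703 - -583\right) = -3 + \left(703 + 583\right) = -3 + 1286 = 1283$)
$\sqrt{\left(k{\left(X{\left(13 \right)} \right)} - -1075666\right) + \left(H{\left(779 \right)} - -899677\right)} = \sqrt{\left(-8 - -1075666\right) + \left(1283 - -899677\right)} = \sqrt{\left(-8 + 1075666\right) + \left(1283 + 899677\right)} = \sqrt{1075658 + 900960} = \sqrt{1976618}$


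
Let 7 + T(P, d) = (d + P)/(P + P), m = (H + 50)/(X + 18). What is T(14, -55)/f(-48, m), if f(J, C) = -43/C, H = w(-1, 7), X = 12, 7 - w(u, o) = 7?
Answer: 395/1204 ≈ 0.32807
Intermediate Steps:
w(u, o) = 0 (w(u, o) = 7 - 1*7 = 7 - 7 = 0)
H = 0
m = 5/3 (m = (0 + 50)/(12 + 18) = 50/30 = 50*(1/30) = 5/3 ≈ 1.6667)
T(P, d) = -7 + (P + d)/(2*P) (T(P, d) = -7 + (d + P)/(P + P) = -7 + (P + d)/((2*P)) = -7 + (P + d)*(1/(2*P)) = -7 + (P + d)/(2*P))
T(14, -55)/f(-48, m) = ((½)*(-55 - 13*14)/14)/((-43/5/3)) = ((½)*(1/14)*(-55 - 182))/((-43*⅗)) = ((½)*(1/14)*(-237))/(-129/5) = -237/28*(-5/129) = 395/1204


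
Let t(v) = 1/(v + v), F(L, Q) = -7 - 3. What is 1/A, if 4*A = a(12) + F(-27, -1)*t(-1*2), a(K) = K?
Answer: 8/29 ≈ 0.27586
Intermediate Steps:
F(L, Q) = -10
t(v) = 1/(2*v)
A = 29/8 (A = (12 - 5/((-1*2)))/4 = (12 - 5/(-2))/4 = (12 - 5*(-1)/2)/4 = (12 - 10*(-¼))/4 = (12 + 5/2)/4 = (¼)*(29/2) = 29/8 ≈ 3.6250)
1/A = 1/(29/8) = 8/29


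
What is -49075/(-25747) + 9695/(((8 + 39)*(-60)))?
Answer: -22245133/14521308 ≈ -1.5319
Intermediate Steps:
-49075/(-25747) + 9695/(((8 + 39)*(-60))) = -49075*(-1/25747) + 9695/((47*(-60))) = 49075/25747 + 9695/(-2820) = 49075/25747 + 9695*(-1/2820) = 49075/25747 - 1939/564 = -22245133/14521308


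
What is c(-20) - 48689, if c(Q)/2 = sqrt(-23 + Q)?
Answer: -48689 + 2*I*sqrt(43) ≈ -48689.0 + 13.115*I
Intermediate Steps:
c(Q) = 2*sqrt(-23 + Q)
c(-20) - 48689 = 2*sqrt(-23 - 20) - 48689 = 2*sqrt(-43) - 48689 = 2*(I*sqrt(43)) - 48689 = 2*I*sqrt(43) - 48689 = -48689 + 2*I*sqrt(43)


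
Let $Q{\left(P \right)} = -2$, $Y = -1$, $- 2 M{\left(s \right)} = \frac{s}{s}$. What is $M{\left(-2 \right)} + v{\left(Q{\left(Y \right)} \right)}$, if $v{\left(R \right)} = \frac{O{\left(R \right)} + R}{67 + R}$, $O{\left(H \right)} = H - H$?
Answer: $- \frac{69}{130} \approx -0.53077$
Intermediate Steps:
$M{\left(s \right)} = - \frac{1}{2}$ ($M{\left(s \right)} = - \frac{s \frac{1}{s}}{2} = \left(- \frac{1}{2}\right) 1 = - \frac{1}{2}$)
$O{\left(H \right)} = 0$
$v{\left(R \right)} = \frac{R}{67 + R}$ ($v{\left(R \right)} = \frac{0 + R}{67 + R} = \frac{R}{67 + R}$)
$M{\left(-2 \right)} + v{\left(Q{\left(Y \right)} \right)} = - \frac{1}{2} - \frac{2}{67 - 2} = - \frac{1}{2} - \frac{2}{65} = - \frac{69}{130}$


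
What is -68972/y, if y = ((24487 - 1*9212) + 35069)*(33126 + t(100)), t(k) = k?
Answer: -17243/418182436 ≈ -4.1233e-5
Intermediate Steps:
y = 1672729744 (y = ((24487 - 1*9212) + 35069)*(33126 + 100) = ((24487 - 9212) + 35069)*33226 = (15275 + 35069)*33226 = 50344*33226 = 1672729744)
-68972/y = -68972/1672729744 = -68972*1/1672729744 = -17243/418182436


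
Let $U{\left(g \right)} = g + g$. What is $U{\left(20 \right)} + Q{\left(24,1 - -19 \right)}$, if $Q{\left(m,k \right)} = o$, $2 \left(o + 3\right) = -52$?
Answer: $11$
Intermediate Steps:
$o = -29$ ($o = -3 + \frac{1}{2} \left(-52\right) = -3 - 26 = -29$)
$U{\left(g \right)} = 2 g$
$Q{\left(m,k \right)} = -29$
$U{\left(20 \right)} + Q{\left(24,1 - -19 \right)} = 2 \cdot 20 - 29 = 40 - 29 = 11$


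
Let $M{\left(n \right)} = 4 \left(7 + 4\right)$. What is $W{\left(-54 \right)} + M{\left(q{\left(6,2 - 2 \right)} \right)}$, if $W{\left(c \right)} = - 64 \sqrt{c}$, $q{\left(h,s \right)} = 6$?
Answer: $44 - 192 i \sqrt{6} \approx 44.0 - 470.3 i$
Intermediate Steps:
$M{\left(n \right)} = 44$ ($M{\left(n \right)} = 4 \cdot 11 = 44$)
$W{\left(-54 \right)} + M{\left(q{\left(6,2 - 2 \right)} \right)} = - 64 \sqrt{-54} + 44 = - 64 \cdot 3 i \sqrt{6} + 44 = - 192 i \sqrt{6} + 44 = 44 - 192 i \sqrt{6}$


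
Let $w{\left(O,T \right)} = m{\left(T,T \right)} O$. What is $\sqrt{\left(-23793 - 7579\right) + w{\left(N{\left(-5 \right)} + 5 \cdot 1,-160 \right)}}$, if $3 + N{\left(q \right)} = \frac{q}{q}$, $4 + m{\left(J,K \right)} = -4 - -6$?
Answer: $i \sqrt{31378} \approx 177.14 i$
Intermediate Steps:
$m{\left(J,K \right)} = -2$ ($m{\left(J,K \right)} = -4 - -2 = -4 + \left(-4 + 6\right) = -4 + 2 = -2$)
$N{\left(q \right)} = -2$ ($N{\left(q \right)} = -3 + \frac{q}{q} = -3 + 1 = -2$)
$w{\left(O,T \right)} = - 2 O$
$\sqrt{\left(-23793 - 7579\right) + w{\left(N{\left(-5 \right)} + 5 \cdot 1,-160 \right)}} = \sqrt{\left(-23793 - 7579\right) - 2 \left(-2 + 5 \cdot 1\right)} = \sqrt{\left(-23793 - 7579\right) - 2 \left(-2 + 5\right)} = \sqrt{-31372 - 6} = \sqrt{-31378} = i \sqrt{31378}$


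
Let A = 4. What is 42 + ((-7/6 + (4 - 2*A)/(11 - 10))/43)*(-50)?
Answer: 6193/129 ≈ 48.008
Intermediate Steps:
42 + ((-7/6 + (4 - 2*A)/(11 - 10))/43)*(-50) = 42 + ((-7/6 + (4 - 2*4)/(11 - 10))/43)*(-50) = 42 + ((-7*⅙ + (4 - 8)/1)*(1/43))*(-50) = 42 + ((-7/6 - 4*1)*(1/43))*(-50) = 42 + ((-7/6 - 4)*(1/43))*(-50) = 42 - 31/6*1/43*(-50) = 42 - 31/258*(-50) = 42 + 775/129 = 6193/129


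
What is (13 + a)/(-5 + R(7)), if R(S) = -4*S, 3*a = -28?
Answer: -⅑ ≈ -0.11111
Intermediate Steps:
a = -28/3 (a = (⅓)*(-28) = -28/3 ≈ -9.3333)
(13 + a)/(-5 + R(7)) = (13 - 28/3)/(-5 - 4*7) = (11/3)/(-5 - 28) = (11/3)/(-33) = -1/33*11/3 = -⅑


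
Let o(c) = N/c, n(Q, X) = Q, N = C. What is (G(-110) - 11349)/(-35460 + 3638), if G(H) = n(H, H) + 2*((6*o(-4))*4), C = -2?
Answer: 11435/31822 ≈ 0.35934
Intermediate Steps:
N = -2
o(c) = -2/c
G(H) = 24 + H (G(H) = H + 2*((6*(-2/(-4)))*4) = H + 2*((6*(-2*(-¼)))*4) = H + 2*((6*(½))*4) = H + 2*(3*4) = H + 2*12 = H + 24 = 24 + H)
(G(-110) - 11349)/(-35460 + 3638) = ((24 - 110) - 11349)/(-35460 + 3638) = (-86 - 11349)/(-31822) = -11435*(-1/31822) = 11435/31822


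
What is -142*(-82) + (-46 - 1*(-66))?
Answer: 11664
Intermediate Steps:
-142*(-82) + (-46 - 1*(-66)) = 11644 + (-46 + 66) = 11644 + 20 = 11664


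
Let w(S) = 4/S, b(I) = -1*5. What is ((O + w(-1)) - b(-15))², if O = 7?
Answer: 64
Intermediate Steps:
b(I) = -5
((O + w(-1)) - b(-15))² = ((7 + 4/(-1)) - 1*(-5))² = ((7 + 4*(-1)) + 5)² = ((7 - 4) + 5)² = (3 + 5)² = 8² = 64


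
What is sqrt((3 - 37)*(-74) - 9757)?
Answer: I*sqrt(7241) ≈ 85.094*I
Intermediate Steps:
sqrt((3 - 37)*(-74) - 9757) = sqrt(-34*(-74) - 9757) = sqrt(2516 - 9757) = sqrt(-7241) = I*sqrt(7241)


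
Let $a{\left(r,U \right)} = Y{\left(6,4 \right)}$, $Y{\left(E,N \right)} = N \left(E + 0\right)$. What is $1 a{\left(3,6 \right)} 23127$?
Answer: $555048$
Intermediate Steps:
$Y{\left(E,N \right)} = E N$ ($Y{\left(E,N \right)} = N E = E N$)
$a{\left(r,U \right)} = 24$ ($a{\left(r,U \right)} = 6 \cdot 4 = 24$)
$1 a{\left(3,6 \right)} 23127 = 1 \cdot 24 \cdot 23127 = 24 \cdot 23127 = 555048$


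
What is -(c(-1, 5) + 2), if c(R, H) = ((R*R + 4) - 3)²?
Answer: -6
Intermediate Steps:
c(R, H) = (1 + R²)² (c(R, H) = ((R² + 4) - 3)² = ((4 + R²) - 3)² = (1 + R²)²)
-(c(-1, 5) + 2) = -((1 + (-1)²)² + 2) = -((1 + 1)² + 2) = -(2² + 2) = -(4 + 2) = -1*6 = -6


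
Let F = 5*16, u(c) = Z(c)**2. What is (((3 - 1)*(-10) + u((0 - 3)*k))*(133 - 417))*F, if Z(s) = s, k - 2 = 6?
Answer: -12632320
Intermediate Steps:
k = 8 (k = 2 + 6 = 8)
u(c) = c**2
F = 80
(((3 - 1)*(-10) + u((0 - 3)*k))*(133 - 417))*F = (((3 - 1)*(-10) + ((0 - 3)*8)**2)*(133 - 417))*80 = ((2*(-10) + (-3*8)**2)*(-284))*80 = ((-20 + (-24)**2)*(-284))*80 = ((-20 + 576)*(-284))*80 = (556*(-284))*80 = -157904*80 = -12632320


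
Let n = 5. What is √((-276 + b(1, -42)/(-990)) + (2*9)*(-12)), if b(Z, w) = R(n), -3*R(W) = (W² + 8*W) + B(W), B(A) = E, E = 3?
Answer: I*√120546690/495 ≈ 22.181*I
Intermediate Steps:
B(A) = 3
R(W) = -1 - 8*W/3 - W²/3 (R(W) = -((W² + 8*W) + 3)/3 = -(3 + W² + 8*W)/3 = -1 - 8*W/3 - W²/3)
b(Z, w) = -68/3 (b(Z, w) = -1 - 8/3*5 - ⅓*5² = -1 - 40/3 - ⅓*25 = -1 - 40/3 - 25/3 = -68/3)
√((-276 + b(1, -42)/(-990)) + (2*9)*(-12)) = √((-276 - 68/3/(-990)) + (2*9)*(-12)) = √((-276 - 68/3*(-1/990)) + 18*(-12)) = √((-276 + 34/1485) - 216) = √(-409826/1485 - 216) = √(-730586/1485) = I*√120546690/495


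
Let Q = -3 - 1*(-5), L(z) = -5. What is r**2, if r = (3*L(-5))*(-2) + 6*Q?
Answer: 1764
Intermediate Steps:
Q = 2 (Q = -3 + 5 = 2)
r = 42 (r = (3*(-5))*(-2) + 6*2 = -15*(-2) + 12 = 30 + 12 = 42)
r**2 = 42**2 = 1764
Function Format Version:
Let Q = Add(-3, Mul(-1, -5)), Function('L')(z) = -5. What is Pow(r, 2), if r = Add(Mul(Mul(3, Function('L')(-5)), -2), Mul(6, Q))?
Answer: 1764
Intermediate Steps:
Q = 2 (Q = Add(-3, 5) = 2)
r = 42 (r = Add(Mul(Mul(3, -5), -2), Mul(6, 2)) = Add(Mul(-15, -2), 12) = Add(30, 12) = 42)
Pow(r, 2) = Pow(42, 2) = 1764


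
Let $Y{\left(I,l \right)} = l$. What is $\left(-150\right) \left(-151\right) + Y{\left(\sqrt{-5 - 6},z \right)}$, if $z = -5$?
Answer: $22645$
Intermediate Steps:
$\left(-150\right) \left(-151\right) + Y{\left(\sqrt{-5 - 6},z \right)} = \left(-150\right) \left(-151\right) - 5 = 22650 - 5 = 22645$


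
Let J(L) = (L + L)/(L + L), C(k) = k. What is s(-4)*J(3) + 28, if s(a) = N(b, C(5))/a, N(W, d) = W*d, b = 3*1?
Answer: 97/4 ≈ 24.250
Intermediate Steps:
b = 3
J(L) = 1 (J(L) = (2*L)/((2*L)) = (2*L)*(1/(2*L)) = 1)
s(a) = 15/a (s(a) = (3*5)/a = 15/a)
s(-4)*J(3) + 28 = (15/(-4))*1 + 28 = (15*(-¼))*1 + 28 = -15/4*1 + 28 = -15/4 + 28 = 97/4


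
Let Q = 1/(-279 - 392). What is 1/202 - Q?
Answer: 873/135542 ≈ 0.0064408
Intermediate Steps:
Q = -1/671 (Q = 1/(-671) = -1/671 ≈ -0.0014903)
1/202 - Q = 1/202 - 1*(-1/671) = 1/202 + 1/671 = 873/135542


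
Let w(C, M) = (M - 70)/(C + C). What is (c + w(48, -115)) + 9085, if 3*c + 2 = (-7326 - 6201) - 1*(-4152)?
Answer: 190637/32 ≈ 5957.4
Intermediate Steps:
w(C, M) = (-70 + M)/(2*C) (w(C, M) = (-70 + M)/((2*C)) = (-70 + M)*(1/(2*C)) = (-70 + M)/(2*C))
c = -9377/3 (c = -2/3 + ((-7326 - 6201) - 1*(-4152))/3 = -2/3 + (-13527 + 4152)/3 = -2/3 + (1/3)*(-9375) = -2/3 - 3125 = -9377/3 ≈ -3125.7)
(c + w(48, -115)) + 9085 = (-9377/3 + (1/2)*(-70 - 115)/48) + 9085 = (-9377/3 + (1/2)*(1/48)*(-185)) + 9085 = (-9377/3 - 185/96) + 9085 = -100083/32 + 9085 = 190637/32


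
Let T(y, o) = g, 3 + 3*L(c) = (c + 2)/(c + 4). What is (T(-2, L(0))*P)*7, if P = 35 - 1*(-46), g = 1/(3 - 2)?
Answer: 567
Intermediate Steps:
L(c) = -1 + (2 + c)/(3*(4 + c)) (L(c) = -1 + ((c + 2)/(c + 4))/3 = -1 + ((2 + c)/(4 + c))/3 = -1 + (2 + c)/(3*(4 + c)))
g = 1 (g = 1/1 = 1)
T(y, o) = 1
P = 81 (P = 35 + 46 = 81)
(T(-2, L(0))*P)*7 = (1*81)*7 = 81*7 = 567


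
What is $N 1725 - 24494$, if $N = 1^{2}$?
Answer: $-22769$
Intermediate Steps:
$N = 1$
$N 1725 - 24494 = 1 \cdot 1725 - 24494 = 1725 - 24494 = -22769$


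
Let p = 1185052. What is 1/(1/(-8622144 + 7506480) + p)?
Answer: 1115664/1322119854527 ≈ 8.4384e-7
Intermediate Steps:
1/(1/(-8622144 + 7506480) + p) = 1/(1/(-8622144 + 7506480) + 1185052) = 1/(1/(-1115664) + 1185052) = 1/(-1/1115664 + 1185052) = 1/(1322119854527/1115664) = 1115664/1322119854527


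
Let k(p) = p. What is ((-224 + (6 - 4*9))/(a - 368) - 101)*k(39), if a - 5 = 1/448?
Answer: -636134109/162623 ≈ -3911.7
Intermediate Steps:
a = 2241/448 (a = 5 + 1/448 = 2241/448 ≈ 5.0022)
((-224 + (6 - 4*9))/(a - 368) - 101)*k(39) = ((-224 + (6 - 4*9))/(2241/448 - 368) - 101)*39 = ((-224 + (6 - 36))/(-162623/448) - 101)*39 = ((-224 - 30)*(-448/162623) - 101)*39 = (-254*(-448/162623) - 101)*39 = (113792/162623 - 101)*39 = -16311131/162623*39 = -636134109/162623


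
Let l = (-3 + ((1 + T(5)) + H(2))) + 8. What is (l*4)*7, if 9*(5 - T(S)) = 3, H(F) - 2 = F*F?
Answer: 1400/3 ≈ 466.67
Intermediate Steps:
H(F) = 2 + F² (H(F) = 2 + F*F = 2 + F²)
T(S) = 14/3 (T(S) = 5 - ⅑*3 = 5 - ⅓ = 14/3)
l = 50/3 (l = (-3 + ((1 + 14/3) + (2 + 2²))) + 8 = (-3 + (17/3 + (2 + 4))) + 8 = (-3 + (17/3 + 6)) + 8 = (-3 + 35/3) + 8 = 26/3 + 8 = 50/3 ≈ 16.667)
(l*4)*7 = ((50/3)*4)*7 = (200/3)*7 = 1400/3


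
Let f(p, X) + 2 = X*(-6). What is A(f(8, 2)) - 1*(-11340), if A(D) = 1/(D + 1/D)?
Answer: 2233966/197 ≈ 11340.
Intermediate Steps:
f(p, X) = -2 - 6*X (f(p, X) = -2 + X*(-6) = -2 - 6*X)
A(f(8, 2)) - 1*(-11340) = (-2 - 6*2)/(1 + (-2 - 6*2)**2) - 1*(-11340) = (-2 - 12)/(1 + (-2 - 12)**2) + 11340 = -14/(1 + (-14)**2) + 11340 = -14/(1 + 196) + 11340 = -14/197 + 11340 = 2233966/197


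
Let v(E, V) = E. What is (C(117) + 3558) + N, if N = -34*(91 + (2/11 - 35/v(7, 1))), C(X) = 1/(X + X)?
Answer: 1616015/2574 ≈ 627.82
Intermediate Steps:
C(X) = 1/(2*X)
N = -32232/11 (N = -34*(91 + (2/11 - 35/7)) = -34*(91 + (2*(1/11) - 35*⅐)) = -34*(91 + (2/11 - 5)) = -34*(91 - 53/11) = -34*948/11 = -32232/11 ≈ -2930.2)
(C(117) + 3558) + N = ((½)/117 + 3558) - 32232/11 = ((½)*(1/117) + 3558) - 32232/11 = (1/234 + 3558) - 32232/11 = 832573/234 - 32232/11 = 1616015/2574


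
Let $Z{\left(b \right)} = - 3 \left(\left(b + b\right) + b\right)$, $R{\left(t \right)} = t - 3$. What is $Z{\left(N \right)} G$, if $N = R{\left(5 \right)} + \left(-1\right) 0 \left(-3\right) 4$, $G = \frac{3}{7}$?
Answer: $- \frac{54}{7} \approx -7.7143$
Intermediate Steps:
$R{\left(t \right)} = -3 + t$
$G = \frac{3}{7}$ ($G = 3 \cdot \frac{1}{7} = \frac{3}{7} \approx 0.42857$)
$N = 2$ ($N = \left(-3 + 5\right) + \left(-1\right) 0 \left(-3\right) 4 = 2 + 0 \left(-3\right) 4 = 2 + 0 \cdot 4 = 2 + 0 = 2$)
$Z{\left(b \right)} = - 9 b$ ($Z{\left(b \right)} = - 3 \left(2 b + b\right) = - 3 \cdot 3 b = - 9 b$)
$Z{\left(N \right)} G = \left(-9\right) 2 \cdot \frac{3}{7} = \left(-18\right) \frac{3}{7} = - \frac{54}{7}$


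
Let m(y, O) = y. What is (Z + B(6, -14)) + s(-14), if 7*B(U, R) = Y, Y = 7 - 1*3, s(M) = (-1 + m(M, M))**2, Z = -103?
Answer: 858/7 ≈ 122.57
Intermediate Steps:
s(M) = (-1 + M)**2
Y = 4 (Y = 7 - 3 = 4)
B(U, R) = 4/7 (B(U, R) = (1/7)*4 = 4/7)
(Z + B(6, -14)) + s(-14) = (-103 + 4/7) + (-1 - 14)**2 = -717/7 + (-15)**2 = -717/7 + 225 = 858/7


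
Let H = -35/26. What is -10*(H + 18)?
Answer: -2165/13 ≈ -166.54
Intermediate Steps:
H = -35/26 (H = -35*1/26 = -35/26 ≈ -1.3462)
-10*(H + 18) = -10*(-35/26 + 18) = -10*433/26 = -2165/13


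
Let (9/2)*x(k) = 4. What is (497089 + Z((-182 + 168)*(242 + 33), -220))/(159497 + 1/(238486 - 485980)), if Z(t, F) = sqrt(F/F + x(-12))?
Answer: 123026544966/39474550517 + 82498*sqrt(17)/39474550517 ≈ 3.1166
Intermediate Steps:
x(k) = 8/9 (x(k) = (2/9)*4 = 8/9)
Z(t, F) = sqrt(17)/3 (Z(t, F) = sqrt(F/F + 8/9) = sqrt(1 + 8/9) = sqrt(17/9) = sqrt(17)/3)
(497089 + Z((-182 + 168)*(242 + 33), -220))/(159497 + 1/(238486 - 485980)) = (497089 + sqrt(17)/3)/(159497 + 1/(238486 - 485980)) = (497089 + sqrt(17)/3)/(159497 + 1/(-247494)) = (497089 + sqrt(17)/3)/(159497 - 1/247494) = (497089 + sqrt(17)/3)/(39474550517/247494) = (497089 + sqrt(17)/3)*(247494/39474550517) = 123026544966/39474550517 + 82498*sqrt(17)/39474550517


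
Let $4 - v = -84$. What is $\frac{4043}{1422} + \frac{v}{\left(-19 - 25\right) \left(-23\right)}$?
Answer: $\frac{95833}{32706} \approx 2.9301$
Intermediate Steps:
$v = 88$ ($v = 4 - -84 = 4 + 84 = 88$)
$\frac{4043}{1422} + \frac{v}{\left(-19 - 25\right) \left(-23\right)} = \frac{4043}{1422} + \frac{88}{\left(-19 - 25\right) \left(-23\right)} = 4043 \cdot \frac{1}{1422} + \frac{88}{\left(-44\right) \left(-23\right)} = \frac{4043}{1422} + \frac{88}{1012} = \frac{4043}{1422} + 88 \cdot \frac{1}{1012} = \frac{4043}{1422} + \frac{2}{23} = \frac{95833}{32706}$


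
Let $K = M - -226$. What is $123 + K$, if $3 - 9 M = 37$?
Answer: $\frac{3107}{9} \approx 345.22$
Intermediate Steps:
$M = - \frac{34}{9}$ ($M = \frac{1}{3} - \frac{37}{9} = - \frac{34}{9} \approx -3.7778$)
$K = \frac{2000}{9}$ ($K = - \frac{34}{9} - -226 = - \frac{34}{9} + 226 = \frac{2000}{9} \approx 222.22$)
$123 + K = 123 + \frac{2000}{9} = \frac{3107}{9}$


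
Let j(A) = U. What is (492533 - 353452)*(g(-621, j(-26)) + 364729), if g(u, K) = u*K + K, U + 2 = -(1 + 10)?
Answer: 51847866909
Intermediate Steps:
U = -13 (U = -2 - (1 + 10) = -2 - 1*11 = -2 - 11 = -13)
j(A) = -13
g(u, K) = K + K*u (g(u, K) = K*u + K = K + K*u)
(492533 - 353452)*(g(-621, j(-26)) + 364729) = (492533 - 353452)*(-13*(1 - 621) + 364729) = 139081*(-13*(-620) + 364729) = 139081*(8060 + 364729) = 139081*372789 = 51847866909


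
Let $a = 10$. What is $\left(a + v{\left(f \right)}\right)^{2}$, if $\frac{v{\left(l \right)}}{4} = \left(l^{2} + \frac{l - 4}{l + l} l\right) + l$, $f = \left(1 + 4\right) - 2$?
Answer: $3136$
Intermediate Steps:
$f = 3$ ($f = 5 - 2 = 3$)
$v{\left(l \right)} = -8 + 4 l^{2} + 6 l$ ($v{\left(l \right)} = 4 \left(\left(l^{2} + \frac{l - 4}{l + l} l\right) + l\right) = 4 \left(\left(l^{2} + \frac{-4 + l}{2 l} l\right) + l\right) = 4 \left(\left(l^{2} + \left(-2 + \frac{l}{2}\right)\right) + l\right) = 4 \left(\left(-2 + l^{2} + \frac{l}{2}\right) + l\right) = 4 \left(-2 + l^{2} + \frac{3 l}{2}\right) = -8 + 4 l^{2} + 6 l$)
$\left(a + v{\left(f \right)}\right)^{2} = \left(10 + \left(-8 + 4 \cdot 3^{2} + 6 \cdot 3\right)\right)^{2} = \left(10 + \left(-8 + 4 \cdot 9 + 18\right)\right)^{2} = \left(10 + \left(-8 + 36 + 18\right)\right)^{2} = \left(10 + 46\right)^{2} = 56^{2} = 3136$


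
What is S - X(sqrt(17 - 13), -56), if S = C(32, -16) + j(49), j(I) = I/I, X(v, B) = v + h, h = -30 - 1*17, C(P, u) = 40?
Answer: 86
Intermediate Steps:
h = -47 (h = -30 - 17 = -47)
X(v, B) = -47 + v (X(v, B) = v - 47 = -47 + v)
j(I) = 1
S = 41 (S = 40 + 1 = 41)
S - X(sqrt(17 - 13), -56) = 41 - (-47 + sqrt(17 - 13)) = 41 - (-47 + sqrt(4)) = 41 - (-47 + 2) = 41 - 1*(-45) = 41 + 45 = 86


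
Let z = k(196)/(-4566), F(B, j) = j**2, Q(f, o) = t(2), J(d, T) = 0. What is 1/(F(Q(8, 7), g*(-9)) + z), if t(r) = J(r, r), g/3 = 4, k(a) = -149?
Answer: 4566/53257973 ≈ 8.5734e-5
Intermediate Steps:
g = 12 (g = 3*4 = 12)
t(r) = 0
Q(f, o) = 0
z = 149/4566 (z = -149/(-4566) = -149*(-1/4566) = 149/4566 ≈ 0.032632)
1/(F(Q(8, 7), g*(-9)) + z) = 1/((12*(-9))**2 + 149/4566) = 1/((-108)**2 + 149/4566) = 1/(11664 + 149/4566) = 1/(53257973/4566) = 4566/53257973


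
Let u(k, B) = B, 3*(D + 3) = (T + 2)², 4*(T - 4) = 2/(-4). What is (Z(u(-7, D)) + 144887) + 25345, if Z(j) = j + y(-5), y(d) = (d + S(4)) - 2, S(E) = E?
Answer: 32685601/192 ≈ 1.7024e+5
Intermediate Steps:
T = 31/8 (T = 4 + (2/(-4))/4 = 4 + (2*(-¼))/4 = 4 + (¼)*(-½) = 4 - ⅛ = 31/8 ≈ 3.8750)
D = 1633/192 (D = -3 + (31/8 + 2)²/3 = -3 + (47/8)²/3 = -3 + (⅓)*(2209/64) = -3 + 2209/192 = 1633/192 ≈ 8.5052)
y(d) = 2 + d (y(d) = (d + 4) - 2 = (4 + d) - 2 = 2 + d)
Z(j) = -3 + j (Z(j) = j + (2 - 5) = j - 3 = -3 + j)
(Z(u(-7, D)) + 144887) + 25345 = ((-3 + 1633/192) + 144887) + 25345 = (1057/192 + 144887) + 25345 = 27819361/192 + 25345 = 32685601/192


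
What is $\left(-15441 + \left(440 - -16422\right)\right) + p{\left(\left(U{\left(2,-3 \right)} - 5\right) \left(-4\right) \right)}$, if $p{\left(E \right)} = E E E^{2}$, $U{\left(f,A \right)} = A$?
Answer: $1049997$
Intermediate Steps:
$p{\left(E \right)} = E^{4}$ ($p{\left(E \right)} = E^{2} E^{2} = E^{4}$)
$\left(-15441 + \left(440 - -16422\right)\right) + p{\left(\left(U{\left(2,-3 \right)} - 5\right) \left(-4\right) \right)} = \left(-15441 + \left(440 - -16422\right)\right) + \left(\left(-3 - 5\right) \left(-4\right)\right)^{4} = \left(-15441 + \left(440 + 16422\right)\right) + \left(\left(-8\right) \left(-4\right)\right)^{4} = \left(-15441 + 16862\right) + 32^{4} = 1421 + 1048576 = 1049997$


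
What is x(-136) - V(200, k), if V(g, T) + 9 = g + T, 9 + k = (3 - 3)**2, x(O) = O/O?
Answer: -181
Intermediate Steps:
x(O) = 1
k = -9 (k = -9 + (3 - 3)**2 = -9 + 0**2 = -9 + 0 = -9)
V(g, T) = -9 + T + g (V(g, T) = -9 + (g + T) = -9 + (T + g) = -9 + T + g)
x(-136) - V(200, k) = 1 - (-9 - 9 + 200) = 1 - 1*182 = 1 - 182 = -181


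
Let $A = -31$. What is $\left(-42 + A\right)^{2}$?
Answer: $5329$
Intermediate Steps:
$\left(-42 + A\right)^{2} = \left(-42 - 31\right)^{2} = \left(-73\right)^{2} = 5329$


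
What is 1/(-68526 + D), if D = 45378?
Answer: -1/23148 ≈ -4.3200e-5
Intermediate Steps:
1/(-68526 + D) = 1/(-68526 + 45378) = 1/(-23148) = -1/23148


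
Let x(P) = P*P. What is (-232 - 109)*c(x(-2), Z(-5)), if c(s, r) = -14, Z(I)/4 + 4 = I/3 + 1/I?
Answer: 4774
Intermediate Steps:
x(P) = P²
Z(I) = -16 + 4/I + 4*I/3 (Z(I) = -16 + 4*(I/3 + 1/I) = -16 + 4*(1/I + I/3) = -16 + (4/I + 4*I/3) = -16 + 4/I + 4*I/3)
(-232 - 109)*c(x(-2), Z(-5)) = (-232 - 109)*(-14) = -341*(-14) = 4774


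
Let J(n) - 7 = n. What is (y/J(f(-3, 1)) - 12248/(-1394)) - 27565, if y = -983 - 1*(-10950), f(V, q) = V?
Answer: -69879725/2788 ≈ -25064.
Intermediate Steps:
y = 9967 (y = -983 + 10950 = 9967)
J(n) = 7 + n
(y/J(f(-3, 1)) - 12248/(-1394)) - 27565 = (9967/(7 - 3) - 12248/(-1394)) - 27565 = (9967/4 - 12248*(-1/1394)) - 27565 = (9967*(¼) + 6124/697) - 27565 = (9967/4 + 6124/697) - 27565 = 6971495/2788 - 27565 = -69879725/2788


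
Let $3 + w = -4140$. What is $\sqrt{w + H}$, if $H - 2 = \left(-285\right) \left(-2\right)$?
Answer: $i \sqrt{3571} \approx 59.758 i$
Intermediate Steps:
$H = 572$ ($H = 2 - -570 = 2 + 570 = 572$)
$w = -4143$ ($w = -3 - 4140 = -4143$)
$\sqrt{w + H} = \sqrt{-4143 + 572} = \sqrt{-3571} = i \sqrt{3571}$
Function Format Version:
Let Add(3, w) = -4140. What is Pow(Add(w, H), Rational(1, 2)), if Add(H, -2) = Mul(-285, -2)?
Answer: Mul(I, Pow(3571, Rational(1, 2))) ≈ Mul(59.758, I)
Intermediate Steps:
H = 572 (H = Add(2, Mul(-285, -2)) = Add(2, 570) = 572)
w = -4143 (w = Add(-3, -4140) = -4143)
Pow(Add(w, H), Rational(1, 2)) = Pow(Add(-4143, 572), Rational(1, 2)) = Pow(-3571, Rational(1, 2)) = Mul(I, Pow(3571, Rational(1, 2)))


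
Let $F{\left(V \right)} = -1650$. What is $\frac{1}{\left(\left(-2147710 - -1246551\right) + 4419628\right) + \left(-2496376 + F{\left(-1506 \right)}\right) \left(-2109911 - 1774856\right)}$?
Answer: $\frac{1}{9704252488411} \approx 1.0305 \cdot 10^{-13}$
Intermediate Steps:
$\frac{1}{\left(\left(-2147710 - -1246551\right) + 4419628\right) + \left(-2496376 + F{\left(-1506 \right)}\right) \left(-2109911 - 1774856\right)} = \frac{1}{\left(\left(-2147710 - -1246551\right) + 4419628\right) + \left(-2496376 - 1650\right) \left(-2109911 - 1774856\right)} = \frac{1}{\left(\left(-2147710 + 1246551\right) + 4419628\right) - -9704248969942} = \frac{1}{\left(-901159 + 4419628\right) + 9704248969942} = \frac{1}{3518469 + 9704248969942} = \frac{1}{9704252488411}$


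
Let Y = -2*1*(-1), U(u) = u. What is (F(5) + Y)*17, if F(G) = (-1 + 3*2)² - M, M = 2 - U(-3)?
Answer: 374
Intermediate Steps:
Y = 2 (Y = -2*(-1) = 2)
M = 5 (M = 2 - 1*(-3) = 2 + 3 = 5)
F(G) = 20 (F(G) = (-1 + 3*2)² - 1*5 = (-1 + 6)² - 5 = 5² - 5 = 25 - 5 = 20)
(F(5) + Y)*17 = (20 + 2)*17 = 22*17 = 374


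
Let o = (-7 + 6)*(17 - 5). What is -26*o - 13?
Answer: 299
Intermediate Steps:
o = -12 (o = -1*12 = -12)
-26*o - 13 = -26*(-12) - 13 = 312 - 13 = 299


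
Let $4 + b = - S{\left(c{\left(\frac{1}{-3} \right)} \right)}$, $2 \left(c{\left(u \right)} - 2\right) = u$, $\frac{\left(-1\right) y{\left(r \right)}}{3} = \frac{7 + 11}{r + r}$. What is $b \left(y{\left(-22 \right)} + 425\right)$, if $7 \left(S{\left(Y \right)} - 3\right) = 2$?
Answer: $- \frac{478227}{154} \approx -3105.4$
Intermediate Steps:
$y{\left(r \right)} = - \frac{27}{r}$ ($y{\left(r \right)} = - 3 \frac{7 + 11}{r + r} = - 3 \frac{18}{2 r} = - 3 \cdot 18 \frac{1}{2 r} = - 3 \frac{9}{r} = - \frac{27}{r}$)
$c{\left(u \right)} = 2 + \frac{u}{2}$
$S{\left(Y \right)} = \frac{23}{7}$ ($S{\left(Y \right)} = 3 + \frac{1}{7} \cdot 2 = 3 + \frac{2}{7} = \frac{23}{7}$)
$b = - \frac{51}{7}$ ($b = -4 - \frac{23}{7} = - \frac{51}{7} \approx -7.2857$)
$b \left(y{\left(-22 \right)} + 425\right) = - \frac{51 \left(- \frac{27}{-22} + 425\right)}{7} = - \frac{51 \left(\left(-27\right) \left(- \frac{1}{22}\right) + 425\right)}{7} = - \frac{51 \left(\frac{27}{22} + 425\right)}{7} = \left(- \frac{51}{7}\right) \frac{9377}{22} = - \frac{478227}{154}$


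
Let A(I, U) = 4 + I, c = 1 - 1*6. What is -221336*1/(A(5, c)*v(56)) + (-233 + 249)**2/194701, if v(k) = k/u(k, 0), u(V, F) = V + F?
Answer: -43094338232/1752309 ≈ -24593.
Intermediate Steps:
c = -5 (c = 1 - 6 = -5)
u(V, F) = F + V
v(k) = 1 (v(k) = k/(0 + k) = k/k = 1)
-221336*1/(A(5, c)*v(56)) + (-233 + 249)**2/194701 = -221336/(4 + 5) + (-233 + 249)**2/194701 = -221336/(9*1) + 16**2*(1/194701) = -221336/9 + 256*(1/194701) = -221336*1/9 + 256/194701 = -221336/9 + 256/194701 = -43094338232/1752309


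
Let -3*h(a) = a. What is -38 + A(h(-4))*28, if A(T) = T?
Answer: -⅔ ≈ -0.66667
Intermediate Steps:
h(a) = -a/3
-38 + A(h(-4))*28 = -38 - ⅓*(-4)*28 = -38 + (4/3)*28 = -38 + 112/3 = -⅔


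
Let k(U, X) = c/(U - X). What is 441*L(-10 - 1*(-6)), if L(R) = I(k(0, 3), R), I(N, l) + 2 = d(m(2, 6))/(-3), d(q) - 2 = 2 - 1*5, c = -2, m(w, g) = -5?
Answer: -735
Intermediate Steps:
d(q) = -1 (d(q) = 2 + (2 - 1*5) = 2 + (2 - 5) = 2 - 3 = -1)
k(U, X) = -2/(U - X)
I(N, l) = -5/3 (I(N, l) = -2 - 1/(-3) = -2 - 1*(-1/3) = -2 + 1/3 = -5/3)
L(R) = -5/3
441*L(-10 - 1*(-6)) = 441*(-5/3) = -735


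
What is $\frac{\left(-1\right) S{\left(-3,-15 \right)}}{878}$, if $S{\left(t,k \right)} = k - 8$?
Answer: $\frac{23}{878} \approx 0.026196$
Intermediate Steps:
$S{\left(t,k \right)} = -8 + k$
$\frac{\left(-1\right) S{\left(-3,-15 \right)}}{878} = \frac{\left(-1\right) \left(-8 - 15\right)}{878} = \left(-1\right) \left(-23\right) \frac{1}{878} = 23 \cdot \frac{1}{878} = \frac{23}{878}$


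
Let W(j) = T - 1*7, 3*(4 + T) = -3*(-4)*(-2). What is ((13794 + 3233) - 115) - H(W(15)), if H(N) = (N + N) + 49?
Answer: 16901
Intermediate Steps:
T = -12 (T = -4 + (-3*(-4)*(-2))/3 = -4 + (12*(-2))/3 = -4 + (1/3)*(-24) = -4 - 8 = -12)
W(j) = -19 (W(j) = -12 - 1*7 = -12 - 7 = -19)
H(N) = 49 + 2*N (H(N) = 2*N + 49 = 49 + 2*N)
((13794 + 3233) - 115) - H(W(15)) = ((13794 + 3233) - 115) - (49 + 2*(-19)) = (17027 - 115) - (49 - 38) = 16912 - 1*11 = 16912 - 11 = 16901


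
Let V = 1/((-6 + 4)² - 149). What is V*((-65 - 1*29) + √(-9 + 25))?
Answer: 18/29 ≈ 0.62069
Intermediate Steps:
V = -1/145 (V = 1/((-2)² - 149) = 1/(4 - 149) = 1/(-145) = -1/145 ≈ -0.0068966)
V*((-65 - 1*29) + √(-9 + 25)) = -((-65 - 1*29) + √(-9 + 25))/145 = -((-65 - 29) + √16)/145 = -(-94 + 4)/145 = -1/145*(-90) = 18/29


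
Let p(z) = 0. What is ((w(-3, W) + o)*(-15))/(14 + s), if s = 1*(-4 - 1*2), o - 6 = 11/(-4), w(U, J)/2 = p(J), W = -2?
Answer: -195/32 ≈ -6.0938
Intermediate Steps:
w(U, J) = 0 (w(U, J) = 2*0 = 0)
o = 13/4 (o = 6 + 11/(-4) = 6 + 11*(-¼) = 6 - 11/4 = 13/4 ≈ 3.2500)
s = -6 (s = 1*(-4 - 2) = 1*(-6) = -6)
((w(-3, W) + o)*(-15))/(14 + s) = ((0 + 13/4)*(-15))/(14 - 6) = ((13/4)*(-15))/8 = -195/4*⅛ = -195/32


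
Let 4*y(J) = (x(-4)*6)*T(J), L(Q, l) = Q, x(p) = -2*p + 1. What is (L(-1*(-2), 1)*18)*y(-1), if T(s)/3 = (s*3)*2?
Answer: -8748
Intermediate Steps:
T(s) = 18*s (T(s) = 3*((s*3)*2) = 3*((3*s)*2) = 3*(6*s) = 18*s)
x(p) = 1 - 2*p
y(J) = 243*J (y(J) = (((1 - 2*(-4))*6)*(18*J))/4 = (((1 + 8)*6)*(18*J))/4 = ((9*6)*(18*J))/4 = (54*(18*J))/4 = (972*J)/4 = 243*J)
(L(-1*(-2), 1)*18)*y(-1) = (-1*(-2)*18)*(243*(-1)) = (2*18)*(-243) = 36*(-243) = -8748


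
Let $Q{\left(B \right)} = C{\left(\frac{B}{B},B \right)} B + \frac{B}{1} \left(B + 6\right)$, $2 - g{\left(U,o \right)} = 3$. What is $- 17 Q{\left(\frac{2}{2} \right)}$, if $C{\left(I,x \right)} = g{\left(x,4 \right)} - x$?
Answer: $-85$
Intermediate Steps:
$g{\left(U,o \right)} = -1$ ($g{\left(U,o \right)} = 2 - 3 = -1$)
$C{\left(I,x \right)} = -1 - x$
$Q{\left(B \right)} = B \left(-1 - B\right) + B \left(6 + B\right)$ ($Q{\left(B \right)} = \left(-1 - B\right) B + \frac{B}{1} \left(B + 6\right) = B \left(-1 - B\right) + B 1 \left(6 + B\right) = B \left(-1 - B\right) + B \left(6 + B\right)$)
$- 17 Q{\left(\frac{2}{2} \right)} = - 17 \cdot 5 \cdot \frac{2}{2} = - 17 \cdot 5 \cdot 2 \cdot \frac{1}{2} = - 17 \cdot 5 \cdot 1 = \left(-17\right) 5 = -85$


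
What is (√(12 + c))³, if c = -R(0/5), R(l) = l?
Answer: 24*√3 ≈ 41.569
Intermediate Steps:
c = 0 (c = -0/5 = -1*0 = 0)
(√(12 + c))³ = (√(12 + 0))³ = (√12)³ = (2*√3)³ = 24*√3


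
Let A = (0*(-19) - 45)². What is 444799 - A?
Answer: 442774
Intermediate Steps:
A = 2025 (A = (0 - 45)² = (-45)² = 2025)
444799 - A = 444799 - 1*2025 = 444799 - 2025 = 442774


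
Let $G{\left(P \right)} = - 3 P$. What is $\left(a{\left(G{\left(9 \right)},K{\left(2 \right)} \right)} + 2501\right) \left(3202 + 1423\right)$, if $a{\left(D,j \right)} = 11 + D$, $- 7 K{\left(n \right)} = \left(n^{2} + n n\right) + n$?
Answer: $11493125$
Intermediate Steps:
$K{\left(n \right)} = - \frac{2 n^{2}}{7} - \frac{n}{7}$ ($K{\left(n \right)} = - \frac{\left(n^{2} + n n\right) + n}{7} = - \frac{\left(n^{2} + n^{2}\right) + n}{7} = - \frac{2 n^{2} + n}{7} = - \frac{n + 2 n^{2}}{7} = - \frac{2 n^{2}}{7} - \frac{n}{7}$)
$\left(a{\left(G{\left(9 \right)},K{\left(2 \right)} \right)} + 2501\right) \left(3202 + 1423\right) = \left(\left(11 - 27\right) + 2501\right) \left(3202 + 1423\right) = \left(\left(11 - 27\right) + 2501\right) 4625 = \left(-16 + 2501\right) 4625 = 2485 \cdot 4625 = 11493125$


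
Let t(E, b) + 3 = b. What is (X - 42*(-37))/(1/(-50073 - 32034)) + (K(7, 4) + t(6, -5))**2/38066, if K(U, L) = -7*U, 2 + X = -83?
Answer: -4591337552829/38066 ≈ -1.2062e+8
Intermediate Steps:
X = -85 (X = -2 - 83 = -85)
t(E, b) = -3 + b
(X - 42*(-37))/(1/(-50073 - 32034)) + (K(7, 4) + t(6, -5))**2/38066 = (-85 - 42*(-37))/(1/(-50073 - 32034)) + (-7*7 + (-3 - 5))**2/38066 = (-85 + 1554)/(1/(-82107)) + (-49 - 8)**2*(1/38066) = 1469/(-1/82107) + (-57)**2*(1/38066) = 1469*(-82107) + 3249*(1/38066) = -120615183 + 3249/38066 = -4591337552829/38066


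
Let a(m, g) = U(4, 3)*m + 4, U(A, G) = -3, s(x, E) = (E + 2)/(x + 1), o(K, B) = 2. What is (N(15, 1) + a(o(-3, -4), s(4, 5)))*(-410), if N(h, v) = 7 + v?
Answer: -2460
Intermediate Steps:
s(x, E) = (2 + E)/(1 + x)
a(m, g) = 4 - 3*m (a(m, g) = -3*m + 4 = 4 - 3*m)
(N(15, 1) + a(o(-3, -4), s(4, 5)))*(-410) = ((7 + 1) + (4 - 3*2))*(-410) = (8 + (4 - 6))*(-410) = (8 - 2)*(-410) = 6*(-410) = -2460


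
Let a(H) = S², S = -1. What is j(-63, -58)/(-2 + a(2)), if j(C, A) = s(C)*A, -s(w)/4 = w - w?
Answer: 0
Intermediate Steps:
s(w) = 0 (s(w) = -4*(w - w) = -4*0 = 0)
j(C, A) = 0 (j(C, A) = 0*A = 0)
a(H) = 1 (a(H) = (-1)² = 1)
j(-63, -58)/(-2 + a(2)) = 0/(-2 + 1) = 0/(-1) = 0*(-1) = 0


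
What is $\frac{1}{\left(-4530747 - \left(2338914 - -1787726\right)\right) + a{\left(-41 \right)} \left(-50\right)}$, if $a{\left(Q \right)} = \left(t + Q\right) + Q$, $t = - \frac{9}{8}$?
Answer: $- \frac{4}{34612923} \approx -1.1556 \cdot 10^{-7}$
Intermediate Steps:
$t = - \frac{9}{8}$ ($t = \left(-9\right) \frac{1}{8} = - \frac{9}{8} \approx -1.125$)
$a{\left(Q \right)} = - \frac{9}{8} + 2 Q$ ($a{\left(Q \right)} = \left(- \frac{9}{8} + Q\right) + Q = - \frac{9}{8} + 2 Q$)
$\frac{1}{\left(-4530747 - \left(2338914 - -1787726\right)\right) + a{\left(-41 \right)} \left(-50\right)} = \frac{1}{\left(-4530747 - \left(2338914 - -1787726\right)\right) + \left(- \frac{9}{8} + 2 \left(-41\right)\right) \left(-50\right)} = \frac{1}{\left(-4530747 - \left(2338914 + 1787726\right)\right) + \left(- \frac{9}{8} - 82\right) \left(-50\right)} = \frac{1}{\left(-4530747 - 4126640\right) - - \frac{16625}{4}} = \frac{1}{\left(-4530747 - 4126640\right) + \frac{16625}{4}} = \frac{1}{-8657387 + \frac{16625}{4}} = \frac{1}{- \frac{34612923}{4}} = - \frac{4}{34612923}$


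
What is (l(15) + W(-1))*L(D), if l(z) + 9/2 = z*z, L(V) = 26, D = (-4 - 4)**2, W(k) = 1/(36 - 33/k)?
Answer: 395603/69 ≈ 5733.4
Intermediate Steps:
D = 64 (D = (-8)**2 = 64)
l(z) = -9/2 + z**2 (l(z) = -9/2 + z*z = -9/2 + z**2)
(l(15) + W(-1))*L(D) = ((-9/2 + 15**2) + (1/3)*(-1)/(-11 + 12*(-1)))*26 = ((-9/2 + 225) + (1/3)*(-1)/(-11 - 12))*26 = (441/2 + (1/3)*(-1)/(-23))*26 = (441/2 + (1/3)*(-1)*(-1/23))*26 = (441/2 + 1/69)*26 = (30431/138)*26 = 395603/69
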